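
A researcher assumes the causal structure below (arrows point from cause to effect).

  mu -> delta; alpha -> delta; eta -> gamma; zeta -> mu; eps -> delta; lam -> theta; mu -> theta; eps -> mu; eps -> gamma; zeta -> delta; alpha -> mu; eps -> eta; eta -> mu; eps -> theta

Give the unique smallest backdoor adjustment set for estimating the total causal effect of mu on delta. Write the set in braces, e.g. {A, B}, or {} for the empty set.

{alpha, eps, zeta}

Variables eligible for adjustment (non-descendants of mu, excluding mu and delta): {alpha, eps, eta, gamma, lam, zeta}.
Backdoor paths from mu to delta:
  P1: mu <- eps -> delta
  P2: mu <- eta <- eps -> delta
  P3: mu <- eta -> gamma <- eps -> delta
  P4: mu <- zeta -> delta
  P5: mu <- alpha -> delta
The empty set is not sufficient: P1 (mu <- eps -> delta) has no collider blocking it and no conditioned non-collider, so it is open.
Try {alpha, eps, zeta}:
  P1: blocked at fork node eps ∈ conditioning set.
  P2: blocked at fork node eps ∈ conditioning set.
  P3: blocked at collider gamma (neither it nor any descendant is in the conditioning set).
  P4: blocked at fork node zeta ∈ conditioning set.
  P5: blocked at fork node alpha ∈ conditioning set.
{alpha, eps, zeta} contains no descendant of mu and blocks every backdoor path.
Every element of {alpha, eps, zeta} is needed (dropping alpha leaves P5 open; dropping eps leaves P1 open; dropping zeta leaves P4 open), so no proper subset is valid.
Among all size-3 subsets of the eligible variables, only {alpha, eps, zeta} blocks every backdoor path, so it is the unique smallest valid adjustment set.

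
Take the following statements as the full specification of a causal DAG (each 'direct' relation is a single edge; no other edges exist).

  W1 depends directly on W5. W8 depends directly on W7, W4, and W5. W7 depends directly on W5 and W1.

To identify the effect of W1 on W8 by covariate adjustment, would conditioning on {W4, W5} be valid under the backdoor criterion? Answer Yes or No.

Backdoor paths from W1 to W8 (paths whose first edge points into W1):
  P1: W1 <- W5 -> W7 -> W8
  P2: W1 <- W5 -> W8
Condition 1 (no descendant of W1 in the set): holds — descendants of W1 are {W7, W8}; none are in {W4, W5}.
Condition 2 (every backdoor path blocked by {W4, W5}):
  P1: blocked at fork node W5 ∈ conditioning set.
  P2: blocked at fork node W5 ∈ conditioning set.
{W4, W5} satisfies the backdoor criterion.

Yes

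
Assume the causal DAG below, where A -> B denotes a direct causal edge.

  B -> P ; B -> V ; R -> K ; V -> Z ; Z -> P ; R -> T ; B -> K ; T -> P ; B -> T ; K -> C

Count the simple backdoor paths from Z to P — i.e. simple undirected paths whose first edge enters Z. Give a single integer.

A backdoor path from Z to P is any simple undirected path whose first edge points into Z (i.e. leaves Z via a parent).
Parents of Z: {V}.
Enumerating:
  P1: Z <- V <- B -> T -> P
  P2: Z <- V <- B -> K <- R -> T -> P
  P3: Z <- V <- B -> P
That exhausts the simple backdoor paths. Count: 3.

3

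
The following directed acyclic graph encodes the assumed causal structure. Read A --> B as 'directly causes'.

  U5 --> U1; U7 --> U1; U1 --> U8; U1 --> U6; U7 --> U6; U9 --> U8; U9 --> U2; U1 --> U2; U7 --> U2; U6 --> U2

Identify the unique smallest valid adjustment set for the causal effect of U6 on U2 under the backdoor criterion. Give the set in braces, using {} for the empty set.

{U1, U7}

Variables eligible for adjustment (non-descendants of U6, excluding U6 and U2): {U1, U5, U7, U8, U9}.
Backdoor paths from U6 to U2:
  P1: U6 <- U7 -> U1 -> U8 <- U9 -> U2
  P2: U6 <- U7 -> U1 -> U2
  P3: U6 <- U7 -> U2
  P4: U6 <- U1 <- U7 -> U2
  P5: U6 <- U1 -> U8 <- U9 -> U2
  P6: U6 <- U1 -> U2
The empty set is not sufficient: P2 (U6 <- U7 -> U1 -> U2) has no collider blocking it and no conditioned non-collider, so it is open.
Try {U1, U7}:
  P1: blocked at fork node U7 ∈ conditioning set.
  P2: blocked at fork node U7 ∈ conditioning set.
  P3: blocked at fork node U7 ∈ conditioning set.
  P4: blocked at chain node U1 ∈ conditioning set.
  P5: blocked at fork node U1 ∈ conditioning set.
  P6: blocked at fork node U1 ∈ conditioning set.
{U1, U7} contains no descendant of U6 and blocks every backdoor path.
Every element of {U1, U7} is needed (dropping U1 leaves P6 open; dropping U7 leaves P3 open), so no proper subset is valid.
Among all size-2 subsets of the eligible variables, only {U1, U7} blocks every backdoor path, so it is the unique smallest valid adjustment set.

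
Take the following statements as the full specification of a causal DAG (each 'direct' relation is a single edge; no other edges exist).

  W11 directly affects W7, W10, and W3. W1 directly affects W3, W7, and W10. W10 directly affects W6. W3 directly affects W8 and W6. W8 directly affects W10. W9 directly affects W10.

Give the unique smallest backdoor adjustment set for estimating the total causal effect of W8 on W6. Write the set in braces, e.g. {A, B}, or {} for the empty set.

Variables eligible for adjustment (non-descendants of W8, excluding W8 and W6): {W1, W11, W3, W7, W9}.
Backdoor paths from W8 to W6:
  P1: W8 <- W3 <- W1 -> W7 <- W11 -> W10 -> W6
  P2: W8 <- W3 <- W1 -> W10 -> W6
  P3: W8 <- W3 <- W11 -> W7 <- W1 -> W10 -> W6
  P4: W8 <- W3 <- W11 -> W10 -> W6
  P5: W8 <- W3 -> W6
The empty set is not sufficient: P2 (W8 <- W3 <- W1 -> W10 -> W6) has no collider blocking it and no conditioned non-collider, so it is open.
Try {W3}:
  P1: blocked at chain node W3 ∈ conditioning set.
  P2: blocked at chain node W3 ∈ conditioning set.
  P3: blocked at chain node W3 ∈ conditioning set.
  P4: blocked at chain node W3 ∈ conditioning set.
  P5: blocked at fork node W3 ∈ conditioning set.
{W3} contains no descendant of W8 and blocks every backdoor path.
No other singleton works — e.g. {W1} leaves P4 open — so {W3} is the unique smallest valid adjustment set.

{W3}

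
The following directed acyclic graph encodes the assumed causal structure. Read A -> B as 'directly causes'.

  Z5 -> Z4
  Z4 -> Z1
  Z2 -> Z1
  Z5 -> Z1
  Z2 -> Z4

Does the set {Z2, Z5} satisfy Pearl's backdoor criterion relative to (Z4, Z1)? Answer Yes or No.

Backdoor paths from Z4 to Z1 (paths whose first edge points into Z4):
  P1: Z4 <- Z2 -> Z1
  P2: Z4 <- Z5 -> Z1
Condition 1 (no descendant of Z4 in the set): holds — descendants of Z4 are {Z1}; none are in {Z2, Z5}.
Condition 2 (every backdoor path blocked by {Z2, Z5}):
  P1: blocked at fork node Z2 ∈ conditioning set.
  P2: blocked at fork node Z5 ∈ conditioning set.
{Z2, Z5} satisfies the backdoor criterion.

Yes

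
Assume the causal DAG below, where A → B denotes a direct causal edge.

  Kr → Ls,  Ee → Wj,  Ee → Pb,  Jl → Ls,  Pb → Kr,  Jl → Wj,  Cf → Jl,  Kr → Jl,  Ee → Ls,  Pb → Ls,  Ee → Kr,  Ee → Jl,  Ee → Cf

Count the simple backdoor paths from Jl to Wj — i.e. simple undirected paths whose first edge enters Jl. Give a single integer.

7

A backdoor path from Jl to Wj is any simple undirected path whose first edge points into Jl (i.e. leaves Jl via a parent).
Parents of Jl: {Cf, Ee, Kr}.
Enumerating:
  P1: Jl <- Ee -> Wj
  P2: Jl <- Cf <- Ee -> Wj
  P3: Jl <- Kr <- Ee -> Wj
  P4: Jl <- Kr <- Pb <- Ee -> Wj
  P5: Jl <- Kr <- Pb -> Ls <- Ee -> Wj
  P6: Jl <- Kr -> Ls <- Ee -> Wj
  P7: Jl <- Kr -> Ls <- Pb <- Ee -> Wj
That exhausts the simple backdoor paths. Count: 7.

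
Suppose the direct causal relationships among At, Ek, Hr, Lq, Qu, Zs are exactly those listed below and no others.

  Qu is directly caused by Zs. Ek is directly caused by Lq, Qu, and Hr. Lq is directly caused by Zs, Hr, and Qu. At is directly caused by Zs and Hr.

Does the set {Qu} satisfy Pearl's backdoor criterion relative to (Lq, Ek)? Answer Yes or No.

No

Backdoor paths from Lq to Ek (paths whose first edge points into Lq):
  P1: Lq <- Zs -> Qu -> Ek
  P2: Lq <- Zs -> At <- Hr -> Ek
  P3: Lq <- Hr -> Ek
  P4: Lq <- Hr -> At <- Zs -> Qu -> Ek
  P5: Lq <- Qu <- Zs -> At <- Hr -> Ek
  P6: Lq <- Qu -> Ek
Condition 1 (no descendant of Lq in the set): holds — descendants of Lq are {Ek}; none are in {Qu}.
Condition 2 (every backdoor path blocked by {Qu}):
  P1: blocked at chain node Qu ∈ conditioning set.
  P2: blocked at collider At (neither it nor any descendant is in the conditioning set).
  P3: open — no interior node is in the conditioning set.
  P4: blocked at collider At (neither it nor any descendant is in the conditioning set).
  P5: blocked at chain node Qu ∈ conditioning set.
  P6: blocked at fork node Qu ∈ conditioning set.
{Qu} does not satisfy the backdoor criterion.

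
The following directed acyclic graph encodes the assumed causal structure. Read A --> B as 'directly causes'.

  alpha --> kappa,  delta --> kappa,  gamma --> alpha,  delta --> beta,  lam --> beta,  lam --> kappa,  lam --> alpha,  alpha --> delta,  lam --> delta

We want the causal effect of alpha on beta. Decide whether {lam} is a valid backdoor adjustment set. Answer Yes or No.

Yes

Backdoor paths from alpha to beta (paths whose first edge points into alpha):
  P1: alpha <- lam -> delta -> beta
  P2: alpha <- lam -> beta
  P3: alpha <- lam -> kappa <- delta -> beta
Condition 1 (no descendant of alpha in the set): holds — descendants of alpha are {beta, delta, kappa}; none are in {lam}.
Condition 2 (every backdoor path blocked by {lam}):
  P1: blocked at fork node lam ∈ conditioning set.
  P2: blocked at fork node lam ∈ conditioning set.
  P3: blocked at fork node lam ∈ conditioning set.
{lam} satisfies the backdoor criterion.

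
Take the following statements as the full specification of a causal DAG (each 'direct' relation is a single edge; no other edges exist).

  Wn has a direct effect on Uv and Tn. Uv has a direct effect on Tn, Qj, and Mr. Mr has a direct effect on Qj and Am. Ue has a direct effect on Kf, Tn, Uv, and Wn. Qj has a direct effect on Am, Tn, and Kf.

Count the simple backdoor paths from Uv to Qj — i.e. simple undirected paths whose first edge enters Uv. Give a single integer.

7

A backdoor path from Uv to Qj is any simple undirected path whose first edge points into Uv (i.e. leaves Uv via a parent).
Parents of Uv: {Ue, Wn}.
Enumerating:
  P1: Uv <- Ue -> Wn -> Tn <- Qj
  P2: Uv <- Ue -> Kf <- Qj
  P3: Uv <- Ue -> Tn <- Qj
  P4: Uv <- Wn <- Ue -> Kf <- Qj
  P5: Uv <- Wn <- Ue -> Tn <- Qj
  P6: Uv <- Wn -> Tn <- Ue -> Kf <- Qj
  P7: Uv <- Wn -> Tn <- Qj
That exhausts the simple backdoor paths. Count: 7.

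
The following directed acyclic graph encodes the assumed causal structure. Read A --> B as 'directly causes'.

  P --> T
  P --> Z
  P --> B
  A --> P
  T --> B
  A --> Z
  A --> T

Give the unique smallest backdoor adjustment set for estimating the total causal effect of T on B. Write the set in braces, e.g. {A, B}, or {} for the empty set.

{P}

Variables eligible for adjustment (non-descendants of T, excluding T and B): {A, P, Z}.
Backdoor paths from T to B:
  P1: T <- A -> P -> B
  P2: T <- A -> Z <- P -> B
  P3: T <- P -> B
The empty set is not sufficient: P1 (T <- A -> P -> B) has no collider blocking it and no conditioned non-collider, so it is open.
Try {P}:
  P1: blocked at chain node P ∈ conditioning set.
  P2: blocked at collider Z (neither it nor any descendant is in the conditioning set).
  P3: blocked at fork node P ∈ conditioning set.
{P} contains no descendant of T and blocks every backdoor path.
No other singleton works — e.g. {A} leaves P3 open — so {P} is the unique smallest valid adjustment set.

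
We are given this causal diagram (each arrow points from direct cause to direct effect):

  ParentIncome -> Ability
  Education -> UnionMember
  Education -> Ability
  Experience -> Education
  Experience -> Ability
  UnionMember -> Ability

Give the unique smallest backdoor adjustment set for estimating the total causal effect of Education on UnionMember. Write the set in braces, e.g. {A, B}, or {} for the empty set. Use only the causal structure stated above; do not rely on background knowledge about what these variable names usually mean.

Variables eligible for adjustment (non-descendants of Education, excluding Education and UnionMember): {Experience, ParentIncome}.
Backdoor paths from Education to UnionMember:
  P1: Education <- Experience -> Ability <- UnionMember
Each backdoor path contains an unconditioned collider, so every path is already blocked with the empty conditioning set:
  P1: blocked at collider Ability (neither it nor any descendant is in the conditioning set).
The empty set is therefore the unique smallest valid set.

{}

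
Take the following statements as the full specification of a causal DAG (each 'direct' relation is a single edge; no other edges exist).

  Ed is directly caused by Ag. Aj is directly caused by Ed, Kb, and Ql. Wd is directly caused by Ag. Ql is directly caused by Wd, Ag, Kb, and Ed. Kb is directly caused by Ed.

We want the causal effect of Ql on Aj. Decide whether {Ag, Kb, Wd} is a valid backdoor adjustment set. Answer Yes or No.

No

Backdoor paths from Ql to Aj (paths whose first edge points into Ql):
  P1: Ql <- Ag -> Ed -> Kb -> Aj
  P2: Ql <- Ag -> Ed -> Aj
  P3: Ql <- Wd <- Ag -> Ed -> Kb -> Aj
  P4: Ql <- Wd <- Ag -> Ed -> Aj
  P5: Ql <- Ed -> Kb -> Aj
  P6: Ql <- Ed -> Aj
  P7: Ql <- Kb <- Ed -> Aj
  P8: Ql <- Kb -> Aj
Condition 1 (no descendant of Ql in the set): holds — descendants of Ql are {Aj}; none are in {Ag, Kb, Wd}.
Condition 2 (every backdoor path blocked by {Ag, Kb, Wd}):
  P1: blocked at fork node Ag ∈ conditioning set.
  P2: blocked at fork node Ag ∈ conditioning set.
  P3: blocked at chain node Wd ∈ conditioning set.
  P4: blocked at chain node Wd ∈ conditioning set.
  P5: blocked at chain node Kb ∈ conditioning set.
  P6: open — no interior node is in the conditioning set.
  P7: blocked at chain node Kb ∈ conditioning set.
  P8: blocked at fork node Kb ∈ conditioning set.
{Ag, Kb, Wd} does not satisfy the backdoor criterion.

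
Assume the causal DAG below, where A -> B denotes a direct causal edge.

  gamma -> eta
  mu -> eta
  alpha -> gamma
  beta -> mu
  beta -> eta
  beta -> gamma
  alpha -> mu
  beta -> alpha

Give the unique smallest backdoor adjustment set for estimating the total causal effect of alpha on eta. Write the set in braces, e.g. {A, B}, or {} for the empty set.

Variables eligible for adjustment (non-descendants of alpha, excluding alpha and eta): {beta}.
Backdoor paths from alpha to eta:
  P1: alpha <- beta -> mu -> eta
  P2: alpha <- beta -> gamma -> eta
  P3: alpha <- beta -> eta
The empty set is not sufficient: P1 (alpha <- beta -> mu -> eta) has no collider blocking it and no conditioned non-collider, so it is open.
Try {beta}:
  P1: blocked at fork node beta ∈ conditioning set.
  P2: blocked at fork node beta ∈ conditioning set.
  P3: blocked at fork node beta ∈ conditioning set.
{beta} contains no descendant of alpha and blocks every backdoor path.
{beta} is the unique smallest valid adjustment set.

{beta}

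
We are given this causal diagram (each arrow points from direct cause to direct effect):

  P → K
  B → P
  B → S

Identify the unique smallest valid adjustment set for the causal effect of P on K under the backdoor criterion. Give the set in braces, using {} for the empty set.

{}

Variables eligible for adjustment (non-descendants of P, excluding P and K): {B, S}.
Backdoor paths from P to K:
  (none)
With no backdoor paths the empty set already satisfies the criterion, and it is trivially minimal.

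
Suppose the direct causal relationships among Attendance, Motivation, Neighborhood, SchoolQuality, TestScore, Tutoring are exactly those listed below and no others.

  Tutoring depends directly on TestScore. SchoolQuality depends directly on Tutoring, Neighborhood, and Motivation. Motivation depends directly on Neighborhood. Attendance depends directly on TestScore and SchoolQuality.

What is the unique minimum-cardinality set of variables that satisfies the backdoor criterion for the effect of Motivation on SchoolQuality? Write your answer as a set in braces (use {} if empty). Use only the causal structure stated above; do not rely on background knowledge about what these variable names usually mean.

{Neighborhood}

Variables eligible for adjustment (non-descendants of Motivation, excluding Motivation and SchoolQuality): {Neighborhood, TestScore, Tutoring}.
Backdoor paths from Motivation to SchoolQuality:
  P1: Motivation <- Neighborhood -> SchoolQuality
The empty set is not sufficient: P1 (Motivation <- Neighborhood -> SchoolQuality) has no collider blocking it and no conditioned non-collider, so it is open.
Try {Neighborhood}:
  P1: blocked at fork node Neighborhood ∈ conditioning set.
{Neighborhood} contains no descendant of Motivation and blocks every backdoor path.
No other singleton works — e.g. {TestScore} leaves P1 open — so {Neighborhood} is the unique smallest valid adjustment set.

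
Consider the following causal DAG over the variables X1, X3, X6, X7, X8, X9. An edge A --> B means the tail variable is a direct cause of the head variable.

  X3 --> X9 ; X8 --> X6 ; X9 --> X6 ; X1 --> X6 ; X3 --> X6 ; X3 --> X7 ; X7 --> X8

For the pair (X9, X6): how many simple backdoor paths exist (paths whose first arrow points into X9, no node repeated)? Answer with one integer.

2

A backdoor path from X9 to X6 is any simple undirected path whose first edge points into X9 (i.e. leaves X9 via a parent).
Parents of X9: {X3}.
Enumerating:
  P1: X9 <- X3 -> X7 -> X8 -> X6
  P2: X9 <- X3 -> X6
That exhausts the simple backdoor paths. Count: 2.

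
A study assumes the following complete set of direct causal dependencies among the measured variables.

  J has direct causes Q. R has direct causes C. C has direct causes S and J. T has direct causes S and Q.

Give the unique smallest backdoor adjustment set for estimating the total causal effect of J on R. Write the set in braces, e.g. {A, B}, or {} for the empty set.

Variables eligible for adjustment (non-descendants of J, excluding J and R): {Q, S, T}.
Backdoor paths from J to R:
  P1: J <- Q -> T <- S -> C -> R
Each backdoor path contains an unconditioned collider, so every path is already blocked with the empty conditioning set:
  P1: blocked at collider T (neither it nor any descendant is in the conditioning set).
The empty set is therefore the unique smallest valid set.

{}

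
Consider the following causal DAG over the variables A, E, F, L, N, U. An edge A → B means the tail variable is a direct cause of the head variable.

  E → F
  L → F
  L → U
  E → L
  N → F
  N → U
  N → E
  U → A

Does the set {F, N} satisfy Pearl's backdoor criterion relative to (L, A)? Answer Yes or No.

No

Backdoor paths from L to A (paths whose first edge points into L):
  P1: L <- E <- N -> U -> A
  P2: L <- E -> F <- N -> U -> A
Condition 1 (no descendant of L in the set): FAILS — F is a descendant of L.
Condition 2 (every backdoor path blocked by {F, N}):
  P1: blocked at fork node N ∈ conditioning set.
  P2: blocked at fork node N ∈ conditioning set.
{F, N} does not satisfy the backdoor criterion.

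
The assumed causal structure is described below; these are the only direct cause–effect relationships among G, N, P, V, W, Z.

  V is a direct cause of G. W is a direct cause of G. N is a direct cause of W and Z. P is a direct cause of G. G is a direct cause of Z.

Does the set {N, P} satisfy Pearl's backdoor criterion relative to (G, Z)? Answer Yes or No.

Backdoor paths from G to Z (paths whose first edge points into G):
  P1: G <- W <- N -> Z
Condition 1 (no descendant of G in the set): holds — descendants of G are {Z}; none are in {N, P}.
Condition 2 (every backdoor path blocked by {N, P}):
  P1: blocked at fork node N ∈ conditioning set.
{N, P} satisfies the backdoor criterion.

Yes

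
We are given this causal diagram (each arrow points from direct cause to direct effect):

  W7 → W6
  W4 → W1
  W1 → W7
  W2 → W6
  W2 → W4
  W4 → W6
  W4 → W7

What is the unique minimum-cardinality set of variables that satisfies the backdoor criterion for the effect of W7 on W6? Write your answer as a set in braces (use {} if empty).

{W4}

Variables eligible for adjustment (non-descendants of W7, excluding W7 and W6): {W1, W2, W4}.
Backdoor paths from W7 to W6:
  P1: W7 <- W4 <- W2 -> W6
  P2: W7 <- W4 -> W6
  P3: W7 <- W1 <- W4 <- W2 -> W6
  P4: W7 <- W1 <- W4 -> W6
The empty set is not sufficient: P1 (W7 <- W4 <- W2 -> W6) has no collider blocking it and no conditioned non-collider, so it is open.
Try {W4}:
  P1: blocked at chain node W4 ∈ conditioning set.
  P2: blocked at fork node W4 ∈ conditioning set.
  P3: blocked at chain node W4 ∈ conditioning set.
  P4: blocked at fork node W4 ∈ conditioning set.
{W4} contains no descendant of W7 and blocks every backdoor path.
No other singleton works — e.g. {W2} leaves P2 open — so {W4} is the unique smallest valid adjustment set.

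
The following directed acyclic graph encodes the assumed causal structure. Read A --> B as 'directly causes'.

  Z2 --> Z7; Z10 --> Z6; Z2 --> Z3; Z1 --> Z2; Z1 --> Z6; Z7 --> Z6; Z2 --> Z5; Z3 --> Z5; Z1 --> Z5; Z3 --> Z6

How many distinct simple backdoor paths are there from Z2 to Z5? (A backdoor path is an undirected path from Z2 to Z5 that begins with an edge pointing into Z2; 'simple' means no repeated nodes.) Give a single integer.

A backdoor path from Z2 to Z5 is any simple undirected path whose first edge points into Z2 (i.e. leaves Z2 via a parent).
Parents of Z2: {Z1}.
Enumerating:
  P1: Z2 <- Z1 -> Z5
  P2: Z2 <- Z1 -> Z6 <- Z3 -> Z5
That exhausts the simple backdoor paths. Count: 2.

2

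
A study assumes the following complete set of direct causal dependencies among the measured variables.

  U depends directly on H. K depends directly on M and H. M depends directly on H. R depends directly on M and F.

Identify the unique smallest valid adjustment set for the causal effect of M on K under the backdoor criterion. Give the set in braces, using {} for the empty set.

{H}

Variables eligible for adjustment (non-descendants of M, excluding M and K): {F, H, U}.
Backdoor paths from M to K:
  P1: M <- H -> K
The empty set is not sufficient: P1 (M <- H -> K) has no collider blocking it and no conditioned non-collider, so it is open.
Try {H}:
  P1: blocked at fork node H ∈ conditioning set.
{H} contains no descendant of M and blocks every backdoor path.
No other singleton works — e.g. {U} leaves P1 open — so {H} is the unique smallest valid adjustment set.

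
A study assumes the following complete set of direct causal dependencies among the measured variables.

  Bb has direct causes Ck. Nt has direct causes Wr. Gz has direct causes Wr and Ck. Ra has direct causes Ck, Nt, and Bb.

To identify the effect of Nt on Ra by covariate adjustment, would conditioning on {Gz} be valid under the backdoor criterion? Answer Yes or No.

No

Backdoor paths from Nt to Ra (paths whose first edge points into Nt):
  P1: Nt <- Wr -> Gz <- Ck -> Bb -> Ra
  P2: Nt <- Wr -> Gz <- Ck -> Ra
Condition 1 (no descendant of Nt in the set): holds — descendants of Nt are {Ra}; none are in {Gz}.
Condition 2 (every backdoor path blocked by {Gz}):
  P1: open — collider(s) Gz are conditioned on (or have a conditioned descendant) and no non-collider on the path is in the set.
  P2: open — collider(s) Gz are conditioned on (or have a conditioned descendant) and no non-collider on the path is in the set.
{Gz} does not satisfy the backdoor criterion.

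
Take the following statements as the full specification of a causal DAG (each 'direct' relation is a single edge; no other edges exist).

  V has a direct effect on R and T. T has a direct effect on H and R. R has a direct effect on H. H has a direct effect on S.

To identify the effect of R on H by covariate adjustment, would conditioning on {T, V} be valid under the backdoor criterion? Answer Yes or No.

Backdoor paths from R to H (paths whose first edge points into R):
  P1: R <- V -> T -> H
  P2: R <- T -> H
Condition 1 (no descendant of R in the set): holds — descendants of R are {H, S}; none are in {T, V}.
Condition 2 (every backdoor path blocked by {T, V}):
  P1: blocked at fork node V ∈ conditioning set.
  P2: blocked at fork node T ∈ conditioning set.
{T, V} satisfies the backdoor criterion.

Yes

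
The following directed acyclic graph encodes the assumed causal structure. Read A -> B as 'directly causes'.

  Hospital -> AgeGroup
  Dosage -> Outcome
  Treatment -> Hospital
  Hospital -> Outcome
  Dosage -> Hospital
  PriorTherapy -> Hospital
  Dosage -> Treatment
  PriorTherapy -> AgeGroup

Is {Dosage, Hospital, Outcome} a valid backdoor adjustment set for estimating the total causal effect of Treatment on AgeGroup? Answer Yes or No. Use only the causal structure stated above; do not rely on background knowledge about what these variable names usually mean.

Backdoor paths from Treatment to AgeGroup (paths whose first edge points into Treatment):
  P1: Treatment <- Dosage -> Hospital <- PriorTherapy -> AgeGroup
  P2: Treatment <- Dosage -> Hospital -> AgeGroup
  P3: Treatment <- Dosage -> Outcome <- Hospital <- PriorTherapy -> AgeGroup
  P4: Treatment <- Dosage -> Outcome <- Hospital -> AgeGroup
Condition 1 (no descendant of Treatment in the set): FAILS — Hospital and Outcome are descendants of Treatment.
Condition 2 (every backdoor path blocked by {Dosage, Hospital, Outcome}):
  P1: blocked at fork node Dosage ∈ conditioning set.
  P2: blocked at fork node Dosage ∈ conditioning set.
  P3: blocked at fork node Dosage ∈ conditioning set.
  P4: blocked at fork node Dosage ∈ conditioning set.
{Dosage, Hospital, Outcome} does not satisfy the backdoor criterion.

No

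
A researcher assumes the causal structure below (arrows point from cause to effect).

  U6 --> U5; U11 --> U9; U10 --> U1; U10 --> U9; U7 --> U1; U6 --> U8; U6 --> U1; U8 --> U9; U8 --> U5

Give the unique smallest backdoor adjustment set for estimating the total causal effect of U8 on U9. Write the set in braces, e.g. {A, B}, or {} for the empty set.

{}

Variables eligible for adjustment (non-descendants of U8, excluding U8 and U9): {U1, U10, U11, U6, U7}.
Backdoor paths from U8 to U9:
  P1: U8 <- U6 -> U1 <- U10 -> U9
Each backdoor path contains an unconditioned collider, so every path is already blocked with the empty conditioning set:
  P1: blocked at collider U1 (neither it nor any descendant is in the conditioning set).
The empty set is therefore the unique smallest valid set.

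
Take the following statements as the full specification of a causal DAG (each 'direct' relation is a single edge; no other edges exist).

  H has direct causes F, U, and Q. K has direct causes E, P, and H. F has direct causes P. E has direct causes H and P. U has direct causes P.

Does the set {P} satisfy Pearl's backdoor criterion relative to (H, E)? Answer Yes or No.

Yes

Backdoor paths from H to E (paths whose first edge points into H):
  P1: H <- F <- P -> E
  P2: H <- F <- P -> K <- E
  P3: H <- U <- P -> E
  P4: H <- U <- P -> K <- E
Condition 1 (no descendant of H in the set): holds — descendants of H are {E, K}; none are in {P}.
Condition 2 (every backdoor path blocked by {P}):
  P1: blocked at fork node P ∈ conditioning set.
  P2: blocked at fork node P ∈ conditioning set.
  P3: blocked at fork node P ∈ conditioning set.
  P4: blocked at fork node P ∈ conditioning set.
{P} satisfies the backdoor criterion.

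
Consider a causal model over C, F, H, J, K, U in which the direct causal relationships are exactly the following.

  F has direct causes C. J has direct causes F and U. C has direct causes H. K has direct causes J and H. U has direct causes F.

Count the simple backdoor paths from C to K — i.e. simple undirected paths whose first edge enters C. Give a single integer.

1

A backdoor path from C to K is any simple undirected path whose first edge points into C (i.e. leaves C via a parent).
Parents of C: {H}.
Enumerating:
  P1: C <- H -> K
That exhausts the simple backdoor paths. Count: 1.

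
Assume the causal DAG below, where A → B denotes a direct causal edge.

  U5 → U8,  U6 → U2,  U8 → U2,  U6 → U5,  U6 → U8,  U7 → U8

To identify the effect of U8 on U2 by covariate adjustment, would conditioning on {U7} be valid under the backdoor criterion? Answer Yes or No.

No

Backdoor paths from U8 to U2 (paths whose first edge points into U8):
  P1: U8 <- U6 -> U2
  P2: U8 <- U5 <- U6 -> U2
Condition 1 (no descendant of U8 in the set): holds — descendants of U8 are {U2}; none are in {U7}.
Condition 2 (every backdoor path blocked by {U7}):
  P1: open — no interior node is in the conditioning set.
  P2: open — no interior node is in the conditioning set.
{U7} does not satisfy the backdoor criterion.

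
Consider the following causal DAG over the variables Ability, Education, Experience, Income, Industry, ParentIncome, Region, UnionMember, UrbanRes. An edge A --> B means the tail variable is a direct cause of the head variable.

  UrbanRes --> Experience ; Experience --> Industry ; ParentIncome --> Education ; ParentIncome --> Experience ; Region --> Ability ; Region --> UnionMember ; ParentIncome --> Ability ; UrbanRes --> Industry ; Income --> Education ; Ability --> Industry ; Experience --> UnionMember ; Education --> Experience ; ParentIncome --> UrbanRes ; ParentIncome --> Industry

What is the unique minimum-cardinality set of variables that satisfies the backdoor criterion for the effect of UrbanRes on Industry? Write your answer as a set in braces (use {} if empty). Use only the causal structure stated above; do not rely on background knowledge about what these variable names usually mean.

Variables eligible for adjustment (non-descendants of UrbanRes, excluding UrbanRes and Industry): {Ability, Education, Income, ParentIncome, Region}.
Backdoor paths from UrbanRes to Industry:
  P1: UrbanRes <- ParentIncome -> Education -> Experience -> UnionMember <- Region -> Ability -> Industry
  P2: UrbanRes <- ParentIncome -> Education -> Experience -> Industry
  P3: UrbanRes <- ParentIncome -> Ability <- Region -> UnionMember <- Experience -> Industry
  P4: UrbanRes <- ParentIncome -> Ability -> Industry
  P5: UrbanRes <- ParentIncome -> Experience -> UnionMember <- Region -> Ability -> Industry
  P6: UrbanRes <- ParentIncome -> Experience -> Industry
  P7: UrbanRes <- ParentIncome -> Industry
The empty set is not sufficient: P2 (UrbanRes <- ParentIncome -> Education -> Experience -> Industry) has no collider blocking it and no conditioned non-collider, so it is open.
Try {ParentIncome}:
  P1: blocked at fork node ParentIncome ∈ conditioning set.
  P2: blocked at fork node ParentIncome ∈ conditioning set.
  P3: blocked at fork node ParentIncome ∈ conditioning set.
  P4: blocked at fork node ParentIncome ∈ conditioning set.
  P5: blocked at fork node ParentIncome ∈ conditioning set.
  P6: blocked at fork node ParentIncome ∈ conditioning set.
  P7: blocked at fork node ParentIncome ∈ conditioning set.
{ParentIncome} contains no descendant of UrbanRes and blocks every backdoor path.
No other singleton works — e.g. {Income} leaves P2 open — so {ParentIncome} is the unique smallest valid adjustment set.

{ParentIncome}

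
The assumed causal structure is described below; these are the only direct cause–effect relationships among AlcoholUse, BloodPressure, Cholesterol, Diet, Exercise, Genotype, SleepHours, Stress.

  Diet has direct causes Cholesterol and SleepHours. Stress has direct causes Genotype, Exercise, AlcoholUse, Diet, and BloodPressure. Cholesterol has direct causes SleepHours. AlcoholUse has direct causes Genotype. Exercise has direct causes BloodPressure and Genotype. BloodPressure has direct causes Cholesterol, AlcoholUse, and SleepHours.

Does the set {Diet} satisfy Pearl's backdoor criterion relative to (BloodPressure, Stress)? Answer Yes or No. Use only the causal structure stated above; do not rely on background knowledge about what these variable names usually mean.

No

Backdoor paths from BloodPressure to Stress (paths whose first edge points into BloodPressure):
  P1: BloodPressure <- SleepHours -> Cholesterol -> Diet -> Stress
  P2: BloodPressure <- SleepHours -> Diet -> Stress
  P3: BloodPressure <- AlcoholUse <- Genotype -> Exercise -> Stress
  P4: BloodPressure <- AlcoholUse <- Genotype -> Stress
  P5: BloodPressure <- AlcoholUse -> Stress
  P6: BloodPressure <- Cholesterol <- SleepHours -> Diet -> Stress
  P7: BloodPressure <- Cholesterol -> Diet -> Stress
Condition 1 (no descendant of BloodPressure in the set): holds — descendants of BloodPressure are {Exercise, Stress}; none are in {Diet}.
Condition 2 (every backdoor path blocked by {Diet}):
  P1: blocked at chain node Diet ∈ conditioning set.
  P2: blocked at chain node Diet ∈ conditioning set.
  P3: open — no interior node is in the conditioning set.
  P4: open — no interior node is in the conditioning set.
  P5: open — no interior node is in the conditioning set.
  P6: blocked at chain node Diet ∈ conditioning set.
  P7: blocked at chain node Diet ∈ conditioning set.
{Diet} does not satisfy the backdoor criterion.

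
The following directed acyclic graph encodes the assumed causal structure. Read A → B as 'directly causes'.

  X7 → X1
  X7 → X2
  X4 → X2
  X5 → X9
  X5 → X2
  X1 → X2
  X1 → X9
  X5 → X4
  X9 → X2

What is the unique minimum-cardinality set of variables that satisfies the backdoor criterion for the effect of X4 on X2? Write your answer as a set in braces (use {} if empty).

Variables eligible for adjustment (non-descendants of X4, excluding X4 and X2): {X1, X5, X7, X9}.
Backdoor paths from X4 to X2:
  P1: X4 <- X5 -> X9 <- X1 <- X7 -> X2
  P2: X4 <- X5 -> X9 <- X1 -> X2
  P3: X4 <- X5 -> X9 -> X2
  P4: X4 <- X5 -> X2
The empty set is not sufficient: P3 (X4 <- X5 -> X9 -> X2) has no collider blocking it and no conditioned non-collider, so it is open.
Try {X5}:
  P1: blocked at fork node X5 ∈ conditioning set.
  P2: blocked at fork node X5 ∈ conditioning set.
  P3: blocked at fork node X5 ∈ conditioning set.
  P4: blocked at fork node X5 ∈ conditioning set.
{X5} contains no descendant of X4 and blocks every backdoor path.
No other singleton works — e.g. {X7} leaves P3 open — so {X5} is the unique smallest valid adjustment set.

{X5}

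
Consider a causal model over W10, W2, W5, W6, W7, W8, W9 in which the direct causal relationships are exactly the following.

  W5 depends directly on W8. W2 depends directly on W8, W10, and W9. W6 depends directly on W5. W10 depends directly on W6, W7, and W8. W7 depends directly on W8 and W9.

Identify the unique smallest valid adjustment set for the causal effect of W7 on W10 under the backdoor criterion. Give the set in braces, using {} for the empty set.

{W8}

Variables eligible for adjustment (non-descendants of W7, excluding W7 and W10): {W5, W6, W8, W9}.
Backdoor paths from W7 to W10:
  P1: W7 <- W8 -> W5 -> W6 -> W10
  P2: W7 <- W8 -> W10
  P3: W7 <- W8 -> W2 <- W10
  P4: W7 <- W9 -> W2 <- W8 -> W5 -> W6 -> W10
  P5: W7 <- W9 -> W2 <- W8 -> W10
  P6: W7 <- W9 -> W2 <- W10
The empty set is not sufficient: P1 (W7 <- W8 -> W5 -> W6 -> W10) has no collider blocking it and no conditioned non-collider, so it is open.
Try {W8}:
  P1: blocked at fork node W8 ∈ conditioning set.
  P2: blocked at fork node W8 ∈ conditioning set.
  P3: blocked at fork node W8 ∈ conditioning set.
  P4: blocked at collider W2 (neither it nor any descendant is in the conditioning set).
  P5: blocked at collider W2 (neither it nor any descendant is in the conditioning set).
  P6: blocked at collider W2 (neither it nor any descendant is in the conditioning set).
{W8} contains no descendant of W7 and blocks every backdoor path.
No other singleton works — e.g. {W9} leaves P1 open — so {W8} is the unique smallest valid adjustment set.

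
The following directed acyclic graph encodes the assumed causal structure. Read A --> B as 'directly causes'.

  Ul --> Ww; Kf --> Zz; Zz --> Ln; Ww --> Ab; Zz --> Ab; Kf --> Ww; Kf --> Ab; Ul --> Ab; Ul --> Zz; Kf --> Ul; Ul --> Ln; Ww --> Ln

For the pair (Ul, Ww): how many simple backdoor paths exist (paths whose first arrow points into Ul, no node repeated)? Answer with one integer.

A backdoor path from Ul to Ww is any simple undirected path whose first edge points into Ul (i.e. leaves Ul via a parent).
Parents of Ul: {Kf}.
Enumerating:
  P1: Ul <- Kf -> Zz -> Ab <- Ww
  P2: Ul <- Kf -> Zz -> Ln <- Ww
  P3: Ul <- Kf -> Ww
  P4: Ul <- Kf -> Ab <- Zz -> Ln <- Ww
  P5: Ul <- Kf -> Ab <- Ww
That exhausts the simple backdoor paths. Count: 5.

5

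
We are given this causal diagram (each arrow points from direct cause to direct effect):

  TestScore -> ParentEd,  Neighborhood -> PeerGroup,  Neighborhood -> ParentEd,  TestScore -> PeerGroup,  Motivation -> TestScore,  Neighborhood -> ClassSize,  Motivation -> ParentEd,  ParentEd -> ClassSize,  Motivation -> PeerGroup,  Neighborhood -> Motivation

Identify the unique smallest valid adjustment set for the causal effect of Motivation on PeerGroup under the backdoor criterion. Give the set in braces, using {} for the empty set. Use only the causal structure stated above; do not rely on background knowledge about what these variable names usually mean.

Variables eligible for adjustment (non-descendants of Motivation, excluding Motivation and PeerGroup): {Neighborhood}.
Backdoor paths from Motivation to PeerGroup:
  P1: Motivation <- Neighborhood -> PeerGroup
  P2: Motivation <- Neighborhood -> ParentEd <- TestScore -> PeerGroup
  P3: Motivation <- Neighborhood -> ClassSize <- ParentEd <- TestScore -> PeerGroup
The empty set is not sufficient: P1 (Motivation <- Neighborhood -> PeerGroup) has no collider blocking it and no conditioned non-collider, so it is open.
Try {Neighborhood}:
  P1: blocked at fork node Neighborhood ∈ conditioning set.
  P2: blocked at fork node Neighborhood ∈ conditioning set.
  P3: blocked at fork node Neighborhood ∈ conditioning set.
{Neighborhood} contains no descendant of Motivation and blocks every backdoor path.
{Neighborhood} is the unique smallest valid adjustment set.

{Neighborhood}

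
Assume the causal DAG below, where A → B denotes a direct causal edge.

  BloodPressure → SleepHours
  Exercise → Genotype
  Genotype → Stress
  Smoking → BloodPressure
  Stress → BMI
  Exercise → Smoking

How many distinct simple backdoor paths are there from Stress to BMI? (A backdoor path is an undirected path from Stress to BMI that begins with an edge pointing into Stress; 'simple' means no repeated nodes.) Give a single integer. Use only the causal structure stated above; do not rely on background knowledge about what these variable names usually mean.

0

A backdoor path from Stress to BMI is any simple undirected path whose first edge points into Stress (i.e. leaves Stress via a parent).
Parents of Stress: {Genotype}.
No simple path from any parent of Stress reaches BMI without revisiting Stress, so there are no backdoor paths.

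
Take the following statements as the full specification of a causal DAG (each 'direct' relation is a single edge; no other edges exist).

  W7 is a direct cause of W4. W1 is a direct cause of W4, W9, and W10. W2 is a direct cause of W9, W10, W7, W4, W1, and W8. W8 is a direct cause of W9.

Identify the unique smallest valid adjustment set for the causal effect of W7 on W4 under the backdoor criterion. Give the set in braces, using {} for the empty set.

{W2}

Variables eligible for adjustment (non-descendants of W7, excluding W7 and W4): {W1, W10, W2, W8, W9}.
Backdoor paths from W7 to W4:
  P1: W7 <- W2 -> W1 -> W4
  P2: W7 <- W2 -> W8 -> W9 <- W1 -> W4
  P3: W7 <- W2 -> W10 <- W1 -> W4
  P4: W7 <- W2 -> W9 <- W1 -> W4
  P5: W7 <- W2 -> W4
The empty set is not sufficient: P1 (W7 <- W2 -> W1 -> W4) has no collider blocking it and no conditioned non-collider, so it is open.
Try {W2}:
  P1: blocked at fork node W2 ∈ conditioning set.
  P2: blocked at fork node W2 ∈ conditioning set.
  P3: blocked at fork node W2 ∈ conditioning set.
  P4: blocked at fork node W2 ∈ conditioning set.
  P5: blocked at fork node W2 ∈ conditioning set.
{W2} contains no descendant of W7 and blocks every backdoor path.
No other singleton works — e.g. {W1} leaves P5 open — so {W2} is the unique smallest valid adjustment set.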